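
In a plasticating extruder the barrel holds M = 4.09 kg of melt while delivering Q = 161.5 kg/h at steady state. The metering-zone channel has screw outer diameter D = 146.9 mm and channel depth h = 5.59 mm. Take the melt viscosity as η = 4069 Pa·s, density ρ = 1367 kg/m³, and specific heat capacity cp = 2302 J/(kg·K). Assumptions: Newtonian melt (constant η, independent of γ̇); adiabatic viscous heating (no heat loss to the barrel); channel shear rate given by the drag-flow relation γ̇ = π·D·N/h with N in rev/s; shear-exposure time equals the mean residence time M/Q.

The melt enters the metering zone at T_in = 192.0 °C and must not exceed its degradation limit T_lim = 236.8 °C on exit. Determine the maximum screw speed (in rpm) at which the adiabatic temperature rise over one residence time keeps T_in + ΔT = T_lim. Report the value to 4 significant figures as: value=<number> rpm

Convert throughput: Q = 161.5 kg/h = 161.5/3600 = 0.0448611 kg/s
t_res = M / Q_s = 4.09 ÷ 0.0448611 = 91.1703 s
Convert to metres: D = 0.1469 m, h = 0.00559 m
ΔT_a = T_lim − T_in = 236.8 °C − 192.0 °C = 44.8 K
γ̇_max² = ΔT_a·ρ·cp / (η·t_res) = [44.8 × 1367 × 2302] / [4069 × 91.1703] = 380.024 s⁻²
γ̇_max = √380.024 = 19.4942 s⁻¹
Solve γ̇ = πDN/h for N: N_max = γ̇_max·h/(π·D) = 19.4942 × 0.00559 / (π × 0.1469) = 0.236127 rev/s = 14.1676 rpm

value=14.17 rpm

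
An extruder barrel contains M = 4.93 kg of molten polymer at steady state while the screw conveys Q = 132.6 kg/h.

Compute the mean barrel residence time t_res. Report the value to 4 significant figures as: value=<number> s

Convert throughput: Q = 132.6 kg/h = 132.6/3600 = 0.0368333 kg/s
t_res = M / Q_s = 4.93 ÷ 0.0368333 = 133.846 s

value=133.8 s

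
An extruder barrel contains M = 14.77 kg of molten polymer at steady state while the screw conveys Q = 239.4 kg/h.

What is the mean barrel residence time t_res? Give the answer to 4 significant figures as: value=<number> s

Convert throughput: Q = 239.4 kg/h = 239.4/3600 = 0.0665 kg/s
Mean residence time: t_res = M/Q_s = 14.77 kg / 0.0665 kg/s = 222.105 s

value=222.1 s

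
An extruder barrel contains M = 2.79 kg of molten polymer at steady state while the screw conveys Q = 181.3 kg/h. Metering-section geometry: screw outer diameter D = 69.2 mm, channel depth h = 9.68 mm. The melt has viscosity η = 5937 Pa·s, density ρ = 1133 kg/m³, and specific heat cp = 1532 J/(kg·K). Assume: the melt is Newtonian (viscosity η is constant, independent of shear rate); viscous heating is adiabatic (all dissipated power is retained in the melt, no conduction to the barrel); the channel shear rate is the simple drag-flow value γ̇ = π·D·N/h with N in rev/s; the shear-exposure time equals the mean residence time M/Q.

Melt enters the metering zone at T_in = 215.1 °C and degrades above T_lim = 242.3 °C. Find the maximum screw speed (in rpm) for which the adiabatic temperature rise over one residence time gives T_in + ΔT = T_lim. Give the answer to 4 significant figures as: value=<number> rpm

Throughput in SI: Q_s = 181.3 kg/h ÷ 3600 s/h = 0.0503611 kg/s
t_res = M / Q_s = 2.79 ÷ 0.0503611 = 55.3999 s
Geometry in SI: D = 69.2 mm → 0.0692 m, h = 9.68 mm → 0.00968 m
ΔT_a = T_lim − T_in = 242.3 − 215.1 = 27.2 K
Invert ΔT = ηγ̇²t_res/(ρcp) for γ̇: γ̇_max² = ΔT_a ρ cp / (η t_res) = 27.2·1133·1532 / (5937·55.3999) = 143.543 s⁻²
γ̇_max = sqrt(143.543) = 11.9809 s⁻¹
N_max = γ̇_max h / (πD) = 11.9809·0.00968/(π·0.0692) = 0.53347 rev/s → ×60 = 32.0082 rpm

value=32.01 rpm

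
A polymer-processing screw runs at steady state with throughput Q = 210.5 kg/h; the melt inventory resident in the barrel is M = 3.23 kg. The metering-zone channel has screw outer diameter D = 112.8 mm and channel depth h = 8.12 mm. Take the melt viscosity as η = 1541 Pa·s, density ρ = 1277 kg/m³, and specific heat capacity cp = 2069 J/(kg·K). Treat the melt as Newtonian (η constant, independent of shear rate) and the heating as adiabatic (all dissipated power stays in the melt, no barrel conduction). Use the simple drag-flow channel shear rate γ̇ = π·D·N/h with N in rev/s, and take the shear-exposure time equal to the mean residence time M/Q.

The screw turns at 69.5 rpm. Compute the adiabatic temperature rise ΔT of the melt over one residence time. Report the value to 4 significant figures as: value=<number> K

Convert throughput: Q = 210.5 kg/h = 210.5/3600 = 0.0584722 kg/s
t_res = M / Q_s = 3.23 / 0.0584722 = 55.2399 s
Convert to SI: D = 0.1128 m, h = 0.00812 m, N = 69.5/60 = 1.15833 rev/s
γ̇ = π D N / h = (π)(0.1128)(1.15833) / 0.00812 = 50.5518 s⁻¹
Adiabatic rise: ΔT = η γ̇² t_res / (ρ cp) = 1541·(50.5518)²·55.2399 / (1277·2069) = 82.3336 K

value=82.33 K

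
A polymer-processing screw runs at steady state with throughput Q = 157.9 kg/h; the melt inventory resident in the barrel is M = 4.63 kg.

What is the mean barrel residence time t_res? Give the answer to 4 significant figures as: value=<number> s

Convert throughput: Q = 157.9 kg/h = 157.9/3600 = 0.0438611 kg/s
Mean residence time: t_res = M/Q_s = 4.63 kg / 0.0438611 kg/s = 105.56 s

value=105.6 s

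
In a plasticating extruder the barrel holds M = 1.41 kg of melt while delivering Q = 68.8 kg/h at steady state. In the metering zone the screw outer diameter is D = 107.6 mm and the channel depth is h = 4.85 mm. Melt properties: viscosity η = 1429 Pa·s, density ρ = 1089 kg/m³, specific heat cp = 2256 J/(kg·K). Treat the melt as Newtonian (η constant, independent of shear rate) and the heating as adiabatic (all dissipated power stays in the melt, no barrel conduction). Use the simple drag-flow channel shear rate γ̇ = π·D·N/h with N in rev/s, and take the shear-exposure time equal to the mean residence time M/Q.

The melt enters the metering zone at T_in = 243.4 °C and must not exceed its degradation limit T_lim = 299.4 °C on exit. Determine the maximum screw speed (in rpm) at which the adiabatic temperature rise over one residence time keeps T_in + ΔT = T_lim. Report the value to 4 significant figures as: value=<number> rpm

value=31.10 rpm

Convert throughput: Q = 68.8 kg/h = 68.8/3600 = 0.0191111 kg/s
t_res = M / Q_s = 1.41 ÷ 0.0191111 = 73.7791 s
Geometry in SI: D = 107.6 mm → 0.1076 m, h = 4.85 mm → 0.00485 m
ΔT_a = T_lim − T_in = 299.4 °C − 243.4 °C = 56 K
Invert ΔT = ηγ̇²t_res/(ρcp) for γ̇: γ̇_max² = ΔT_a ρ cp / (η t_res) = 56·1089·2256 / (1429·73.7791) = 1304.94 s⁻²
γ̇_max = √1304.94 = 36.1239 s⁻¹
N_max = γ̇_max·h / (π·D) = 36.1239 · 0.00485 / (π · 0.1076) = 0.518292 rev/s = 31.0975 rpm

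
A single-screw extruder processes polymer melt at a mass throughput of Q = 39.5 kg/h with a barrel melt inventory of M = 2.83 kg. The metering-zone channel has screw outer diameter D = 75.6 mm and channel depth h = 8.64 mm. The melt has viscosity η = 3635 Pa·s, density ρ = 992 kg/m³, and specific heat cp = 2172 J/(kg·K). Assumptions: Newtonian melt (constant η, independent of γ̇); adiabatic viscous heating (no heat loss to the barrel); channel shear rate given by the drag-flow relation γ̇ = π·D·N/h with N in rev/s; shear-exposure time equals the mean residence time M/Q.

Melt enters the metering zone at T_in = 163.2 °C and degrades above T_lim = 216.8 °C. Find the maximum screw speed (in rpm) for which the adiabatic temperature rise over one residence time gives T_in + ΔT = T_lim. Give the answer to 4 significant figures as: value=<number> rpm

value=24.22 rpm

Throughput in SI: Q_s = 39.5 kg/h ÷ 3600 s/h = 0.0109722 kg/s
t_res = M / Q_s = 2.83 / 0.0109722 = 257.924 s
Geometry in SI: D = 75.6 mm → 0.0756 m, h = 8.64 mm → 0.00864 m
ΔT_a = T_lim − T_in = 216.8 − 163.2 = 53.6 K
γ̇_max² = ΔT_a·ρ·cp/(η·t_res) = 53.6·992·2172/(3635·257.924) = 123.18 s⁻²
γ̇_max = √123.18 = 11.0986 s⁻¹
N_max = γ̇_max h / (πD) = 11.0986·0.00864/(π·0.0756) = 0.40375 rev/s → ×60 = 24.225 rpm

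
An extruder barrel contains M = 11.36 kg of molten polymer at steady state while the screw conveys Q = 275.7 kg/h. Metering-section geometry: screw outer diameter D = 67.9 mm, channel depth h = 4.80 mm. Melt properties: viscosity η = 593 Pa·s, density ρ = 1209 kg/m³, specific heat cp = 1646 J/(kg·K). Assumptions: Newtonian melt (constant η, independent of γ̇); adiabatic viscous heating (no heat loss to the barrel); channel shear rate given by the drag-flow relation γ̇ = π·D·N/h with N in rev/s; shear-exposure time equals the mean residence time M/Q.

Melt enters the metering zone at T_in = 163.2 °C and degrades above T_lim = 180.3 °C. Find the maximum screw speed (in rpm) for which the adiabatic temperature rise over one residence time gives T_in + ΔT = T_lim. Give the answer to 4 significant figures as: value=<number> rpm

Convert throughput: Q = 275.7 kg/h = 275.7/3600 = 0.0765833 kg/s
t_res = M / Q_s = 11.36 / 0.0765833 = 148.335 s
Convert to metres: D = 0.0679 m, h = 0.0048 m
ΔT_a = T_lim − T_in = 180.3 °C − 163.2 °C = 17.1 K
γ̇_max² = ΔT_a·ρ·cp / (η·t_res) = [17.1 × 1209 × 1646] / [593 × 148.335] = 386.86 s⁻²
γ̇_max = sqrt(386.86) = 19.6687 s⁻¹
Solve γ̇ = πDN/h for N: N_max = γ̇_max·h/(π·D) = 19.6687 × 0.0048 / (π × 0.0679) = 0.442587 rev/s = 26.5552 rpm

value=26.56 rpm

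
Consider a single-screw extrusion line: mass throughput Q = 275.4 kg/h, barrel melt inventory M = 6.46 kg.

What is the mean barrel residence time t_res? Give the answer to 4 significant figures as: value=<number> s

Convert throughput: Q = 275.4 kg/h = 275.4/3600 = 0.0765 kg/s
t_res = M / Q_s = 6.46 ÷ 0.0765 = 84.4444 s

value=84.44 s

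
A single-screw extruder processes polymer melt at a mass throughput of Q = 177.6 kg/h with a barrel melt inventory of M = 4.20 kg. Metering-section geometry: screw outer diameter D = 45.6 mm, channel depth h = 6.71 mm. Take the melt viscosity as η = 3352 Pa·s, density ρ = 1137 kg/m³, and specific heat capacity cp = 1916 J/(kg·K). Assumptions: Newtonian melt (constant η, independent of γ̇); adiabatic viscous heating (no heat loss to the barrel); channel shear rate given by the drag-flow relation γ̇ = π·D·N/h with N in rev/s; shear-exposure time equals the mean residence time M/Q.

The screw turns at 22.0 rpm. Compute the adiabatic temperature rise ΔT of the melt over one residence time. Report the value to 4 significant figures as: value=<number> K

value=8.028 K

Q_s = Q / 3600 = 177.6 / 3600 = 0.0493333 kg/s
t_res = M / Q_s = 4.20 ÷ 0.0493333 = 85.1351 s
Geometry in metres: D = 45.6 mm → 0.0456 m, h = 6.71 mm → 0.00671 m; screw speed N = 22.0 rpm = 0.366667 rev/s
γ̇ = π D N / h = (π)(0.0456)(0.366667) / 0.00671 = 7.82823 s⁻¹
ΔT = η·γ̇²·t_res / (ρ·cp) = 3352 · (7.82823)² · 85.1351 / (1137 · 1916) = 8.02757 K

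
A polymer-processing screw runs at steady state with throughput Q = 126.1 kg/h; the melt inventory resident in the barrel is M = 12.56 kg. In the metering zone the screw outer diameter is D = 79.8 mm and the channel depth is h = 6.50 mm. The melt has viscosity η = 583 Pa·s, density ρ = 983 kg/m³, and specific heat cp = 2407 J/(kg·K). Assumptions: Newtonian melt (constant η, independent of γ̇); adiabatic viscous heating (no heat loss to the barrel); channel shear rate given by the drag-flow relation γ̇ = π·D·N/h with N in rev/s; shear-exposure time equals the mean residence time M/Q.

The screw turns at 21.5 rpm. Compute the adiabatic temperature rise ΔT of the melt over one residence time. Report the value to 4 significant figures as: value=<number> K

value=16.88 K

Throughput in SI: Q_s = 126.1 kg/h ÷ 3600 s/h = 0.0350278 kg/s
t_res = M / Q_s = 12.56 / 0.0350278 = 358.573 s
D = 79.8 mm = 0.0798 m;  h = 6.50 mm = 0.0065 m;  N = 21.5 rpm / 60 = 0.358333 rev/s
γ̇ = π·D·N / h = π · 0.0798 · 0.358333 / 0.0065 = 13.8206 s⁻¹
Adiabatic rise: ΔT = η γ̇² t_res / (ρ cp) = 583·(13.8206)²·358.573 / (983·2407) = 16.876 K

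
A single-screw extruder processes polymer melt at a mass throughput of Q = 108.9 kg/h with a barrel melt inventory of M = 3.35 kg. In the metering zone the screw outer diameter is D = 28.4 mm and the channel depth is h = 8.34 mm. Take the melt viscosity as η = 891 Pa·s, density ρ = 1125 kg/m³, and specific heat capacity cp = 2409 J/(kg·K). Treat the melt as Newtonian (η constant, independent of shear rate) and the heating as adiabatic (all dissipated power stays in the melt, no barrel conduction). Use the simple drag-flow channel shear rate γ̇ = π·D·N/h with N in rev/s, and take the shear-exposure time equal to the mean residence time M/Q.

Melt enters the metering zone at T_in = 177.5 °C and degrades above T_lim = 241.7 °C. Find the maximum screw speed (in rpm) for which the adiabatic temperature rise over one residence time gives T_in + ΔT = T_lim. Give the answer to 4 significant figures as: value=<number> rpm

value=235.5 rpm

Throughput in SI: Q_s = 108.9 kg/h ÷ 3600 s/h = 0.03025 kg/s
t_res = M / Q_s = 3.35 ÷ 0.03025 = 110.744 s
Convert to metres: D = 0.0284 m, h = 0.00834 m
ΔT_a = T_lim − T_in = 241.7 °C − 177.5 °C = 64.2 K
γ̇_max² = ΔT_a·ρ·cp / (η·t_res) = [64.2 × 1125 × 2409] / [891 × 110.744] = 1763.3 s⁻²
Take the square root: γ̇_max = √(1763.3) = 41.9917 s⁻¹
N_max = γ̇_max h / (πD) = 41.9917·0.00834/(π·0.0284) = 3.9252 rev/s → ×60 = 235.512 rpm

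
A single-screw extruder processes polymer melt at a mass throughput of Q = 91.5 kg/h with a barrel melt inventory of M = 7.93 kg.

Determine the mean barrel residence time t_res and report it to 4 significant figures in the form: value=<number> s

Throughput in SI: Q_s = 91.5 kg/h ÷ 3600 s/h = 0.0254167 kg/s
t_res = M / Q_s = 7.93 ÷ 0.0254167 = 312 s

value=312.0 s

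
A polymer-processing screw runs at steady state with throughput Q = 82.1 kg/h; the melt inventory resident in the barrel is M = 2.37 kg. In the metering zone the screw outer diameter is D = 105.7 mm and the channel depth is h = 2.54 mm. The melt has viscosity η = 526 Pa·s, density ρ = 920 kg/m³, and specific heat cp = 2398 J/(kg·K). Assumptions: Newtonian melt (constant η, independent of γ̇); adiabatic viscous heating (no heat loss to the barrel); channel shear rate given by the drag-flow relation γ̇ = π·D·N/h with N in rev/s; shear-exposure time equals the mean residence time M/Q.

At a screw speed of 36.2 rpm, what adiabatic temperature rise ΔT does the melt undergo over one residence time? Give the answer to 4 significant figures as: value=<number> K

value=154.2 K

Throughput in SI: Q_s = 82.1 kg/h ÷ 3600 s/h = 0.0228056 kg/s
Mean residence time: t_res = M/Q_s = 2.37 kg / 0.0228056 kg/s = 103.922 s
Geometry in metres: D = 105.7 mm → 0.1057 m, h = 2.54 mm → 0.00254 m; screw speed N = 36.2 rpm = 0.603333 rev/s
γ̇ = π·D·N / h = π · 0.1057 · 0.603333 / 0.00254 = 78.8767 s⁻¹
ΔT = η·γ̇²·t_res / (ρ·cp) = 526 · (78.8767)² · 103.922 / (920 · 2398) = 154.153 K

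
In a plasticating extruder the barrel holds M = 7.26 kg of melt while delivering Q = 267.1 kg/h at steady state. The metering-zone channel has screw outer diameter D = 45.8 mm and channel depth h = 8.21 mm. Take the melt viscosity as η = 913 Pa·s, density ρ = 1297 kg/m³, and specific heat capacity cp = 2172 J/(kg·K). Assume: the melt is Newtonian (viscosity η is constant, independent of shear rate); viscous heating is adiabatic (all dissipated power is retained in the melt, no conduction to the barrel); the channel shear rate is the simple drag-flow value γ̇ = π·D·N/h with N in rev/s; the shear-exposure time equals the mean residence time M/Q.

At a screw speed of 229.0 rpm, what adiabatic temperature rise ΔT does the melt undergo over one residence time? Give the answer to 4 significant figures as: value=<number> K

Convert throughput: Q = 267.1 kg/h = 267.1/3600 = 0.0741944 kg/s
Mean residence time: t_res = M/Q_s = 7.26 kg / 0.0741944 kg/s = 97.851 s
D = 45.8 mm = 0.0458 m;  h = 8.21 mm = 0.00821 m;  N = 229.0 rpm / 60 = 3.81667 rev/s
γ̇ = π D N / h = (π)(0.0458)(3.81667) / 0.00821 = 66.8893 s⁻¹
ΔT = η·γ̇²·t_res / (ρ·cp) = 913 · (66.8893)² · 97.851 / (1297 · 2172) = 141.889 K

value=141.9 K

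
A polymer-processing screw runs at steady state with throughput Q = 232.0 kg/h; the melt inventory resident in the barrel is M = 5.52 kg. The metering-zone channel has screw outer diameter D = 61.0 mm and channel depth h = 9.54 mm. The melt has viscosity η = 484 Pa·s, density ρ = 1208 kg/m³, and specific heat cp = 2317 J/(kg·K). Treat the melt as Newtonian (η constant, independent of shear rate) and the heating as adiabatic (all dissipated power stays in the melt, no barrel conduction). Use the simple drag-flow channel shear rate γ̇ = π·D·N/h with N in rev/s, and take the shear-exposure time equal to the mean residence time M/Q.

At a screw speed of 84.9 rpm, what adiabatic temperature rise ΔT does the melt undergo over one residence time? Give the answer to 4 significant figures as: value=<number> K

Q_s = Q / 3600 = 232.0 / 3600 = 0.0644444 kg/s
t_res = M / Q_s = 5.52 ÷ 0.0644444 = 85.6552 s
D = 61.0 mm = 0.061 m;  h = 9.54 mm = 0.00954 m;  N = 84.9 rpm / 60 = 1.415 rev/s
Shear rate: γ̇ = πDN/h = π·0.061·1.415/0.00954 = 28.4242 s⁻¹
ΔT = η·γ̇²·t_res / (ρ·cp) = 484 · (28.4242)² · 85.6552 / (1208 · 2317) = 11.9669 K

value=11.97 K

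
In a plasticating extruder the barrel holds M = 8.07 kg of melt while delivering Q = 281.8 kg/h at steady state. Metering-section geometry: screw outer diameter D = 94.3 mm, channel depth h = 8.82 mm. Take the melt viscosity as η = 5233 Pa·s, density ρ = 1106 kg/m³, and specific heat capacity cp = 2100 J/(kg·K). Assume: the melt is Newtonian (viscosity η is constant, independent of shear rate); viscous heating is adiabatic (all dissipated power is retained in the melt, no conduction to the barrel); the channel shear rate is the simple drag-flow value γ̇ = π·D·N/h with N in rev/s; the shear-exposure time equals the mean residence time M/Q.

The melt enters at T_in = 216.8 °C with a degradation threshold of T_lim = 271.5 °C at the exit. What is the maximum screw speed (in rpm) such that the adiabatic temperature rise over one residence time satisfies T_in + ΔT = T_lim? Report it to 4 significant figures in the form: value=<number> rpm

value=27.41 rpm

Q_s = Q / 3600 = 281.8 / 3600 = 0.0782778 kg/s
Mean residence time: t_res = M/Q_s = 8.07 kg / 0.0782778 kg/s = 103.094 s
Convert to metres: D = 0.0943 m, h = 0.00882 m
Allowable rise: ΔT_a = T_lim − T_in = 271.5 − 216.8 = 54.7 K
γ̇_max² = ΔT_a·ρ·cp / (η·t_res) = [54.7 × 1106 × 2100] / [5233 × 103.094] = 235.492 s⁻²
γ̇_max = sqrt(235.492) = 15.3457 s⁻¹
N_max = γ̇_max·h / (π·D) = 15.3457 · 0.00882 / (π · 0.0943) = 0.456872 rev/s = 27.4123 rpm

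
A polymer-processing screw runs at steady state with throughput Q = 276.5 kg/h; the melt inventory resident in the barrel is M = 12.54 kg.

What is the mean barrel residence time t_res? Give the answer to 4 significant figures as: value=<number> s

Convert throughput: Q = 276.5 kg/h = 276.5/3600 = 0.0768056 kg/s
t_res = M / Q_s = 12.54 ÷ 0.0768056 = 163.269 s

value=163.3 s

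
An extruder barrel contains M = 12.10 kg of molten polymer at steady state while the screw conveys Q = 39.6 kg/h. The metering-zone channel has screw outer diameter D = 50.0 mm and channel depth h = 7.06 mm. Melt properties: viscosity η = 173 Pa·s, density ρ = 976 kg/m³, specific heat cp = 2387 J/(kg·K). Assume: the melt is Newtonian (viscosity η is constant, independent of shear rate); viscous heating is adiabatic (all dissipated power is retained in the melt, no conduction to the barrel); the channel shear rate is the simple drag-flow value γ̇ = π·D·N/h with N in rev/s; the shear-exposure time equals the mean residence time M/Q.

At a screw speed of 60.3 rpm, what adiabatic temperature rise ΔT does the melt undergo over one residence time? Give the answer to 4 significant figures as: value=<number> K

value=40.84 K

Q_s = Q / 3600 = 39.6 / 3600 = 0.011 kg/s
t_res = M / Q_s = 12.10 ÷ 0.011 = 1100 s
D = 50.0 mm = 0.05 m;  h = 7.06 mm = 0.00706 m;  N = 60.3 rpm / 60 = 1.005 rev/s
Shear rate: γ̇ = πDN/h = π·0.05·1.005/0.00706 = 22.3605 s⁻¹
Adiabatic rise: ΔT = η γ̇² t_res / (ρ cp) = 173·(22.3605)²·1100 / (976·2387) = 40.8413 K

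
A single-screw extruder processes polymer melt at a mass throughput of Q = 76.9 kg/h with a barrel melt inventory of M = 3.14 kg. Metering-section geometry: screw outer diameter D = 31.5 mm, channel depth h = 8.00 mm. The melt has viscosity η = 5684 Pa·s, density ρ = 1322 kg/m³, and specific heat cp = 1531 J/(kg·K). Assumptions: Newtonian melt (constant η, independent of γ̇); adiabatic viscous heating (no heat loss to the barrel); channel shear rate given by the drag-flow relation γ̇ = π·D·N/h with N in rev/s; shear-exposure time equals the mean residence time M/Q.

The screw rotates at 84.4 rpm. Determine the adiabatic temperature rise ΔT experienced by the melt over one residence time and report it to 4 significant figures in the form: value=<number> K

Q_s = Q / 3600 = 76.9 / 3600 = 0.0213611 kg/s
t_res = M / Q_s = 3.14 / 0.0213611 = 146.996 s
Convert to SI: D = 0.0315 m, h = 0.008 m, N = 84.4/60 = 1.40667 rev/s
Shear rate: γ̇ = πDN/h = π·0.0315·1.40667/0.008 = 17.4005 s⁻¹
ΔT = η·γ̇²·t_res / (ρ·cp) = 5684 · (17.4005)² · 146.996 / (1322 · 1531) = 124.99 K

value=125.0 K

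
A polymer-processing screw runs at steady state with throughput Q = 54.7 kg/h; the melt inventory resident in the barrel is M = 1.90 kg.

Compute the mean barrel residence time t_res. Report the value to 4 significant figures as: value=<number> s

Convert throughput: Q = 54.7 kg/h = 54.7/3600 = 0.0151944 kg/s
Mean residence time: t_res = M/Q_s = 1.90 kg / 0.0151944 kg/s = 125.046 s

value=125.0 s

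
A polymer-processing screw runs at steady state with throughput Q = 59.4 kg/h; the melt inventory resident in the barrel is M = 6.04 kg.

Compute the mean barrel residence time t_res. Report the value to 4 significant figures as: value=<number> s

Throughput in SI: Q_s = 59.4 kg/h ÷ 3600 s/h = 0.0165 kg/s
t_res = M / Q_s = 6.04 ÷ 0.0165 = 366.061 s

value=366.1 s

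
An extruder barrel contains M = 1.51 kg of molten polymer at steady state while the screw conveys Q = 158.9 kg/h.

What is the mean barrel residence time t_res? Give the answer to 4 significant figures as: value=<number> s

value=34.21 s

Throughput in SI: Q_s = 158.9 kg/h ÷ 3600 s/h = 0.0441389 kg/s
t_res = M / Q_s = 1.51 / 0.0441389 = 34.2102 s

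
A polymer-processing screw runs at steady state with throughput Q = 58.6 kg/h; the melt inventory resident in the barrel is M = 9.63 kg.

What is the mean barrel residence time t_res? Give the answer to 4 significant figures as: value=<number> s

value=591.6 s

Q_s = Q / 3600 = 58.6 / 3600 = 0.0162778 kg/s
t_res = M / Q_s = 9.63 / 0.0162778 = 591.604 s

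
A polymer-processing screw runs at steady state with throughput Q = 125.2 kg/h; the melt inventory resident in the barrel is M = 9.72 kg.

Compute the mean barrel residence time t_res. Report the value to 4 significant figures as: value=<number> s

value=279.5 s

Convert throughput: Q = 125.2 kg/h = 125.2/3600 = 0.0347778 kg/s
Mean residence time: t_res = M/Q_s = 9.72 kg / 0.0347778 kg/s = 279.489 s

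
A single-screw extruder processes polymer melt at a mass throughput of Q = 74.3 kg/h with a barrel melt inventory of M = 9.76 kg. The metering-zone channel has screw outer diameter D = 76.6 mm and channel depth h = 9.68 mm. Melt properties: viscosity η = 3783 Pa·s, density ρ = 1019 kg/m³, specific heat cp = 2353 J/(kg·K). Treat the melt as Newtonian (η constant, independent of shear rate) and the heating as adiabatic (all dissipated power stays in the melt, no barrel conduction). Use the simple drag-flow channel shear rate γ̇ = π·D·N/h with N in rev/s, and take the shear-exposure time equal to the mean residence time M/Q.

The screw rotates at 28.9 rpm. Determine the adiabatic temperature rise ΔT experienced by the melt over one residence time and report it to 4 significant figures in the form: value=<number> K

value=107.0 K

Throughput in SI: Q_s = 74.3 kg/h ÷ 3600 s/h = 0.0206389 kg/s
t_res = M / Q_s = 9.76 ÷ 0.0206389 = 472.894 s
Geometry in metres: D = 76.6 mm → 0.0766 m, h = 9.68 mm → 0.00968 m; screw speed N = 28.9 rpm = 0.481667 rev/s
γ̇ = π·D·N / h = π · 0.0766 · 0.481667 / 0.00968 = 11.9743 s⁻¹
ΔT = η·γ̇²·t_res/(ρ·cp) = [3783 × 11.9743² × 472.894] / [1019 × 2353] = 106.98 K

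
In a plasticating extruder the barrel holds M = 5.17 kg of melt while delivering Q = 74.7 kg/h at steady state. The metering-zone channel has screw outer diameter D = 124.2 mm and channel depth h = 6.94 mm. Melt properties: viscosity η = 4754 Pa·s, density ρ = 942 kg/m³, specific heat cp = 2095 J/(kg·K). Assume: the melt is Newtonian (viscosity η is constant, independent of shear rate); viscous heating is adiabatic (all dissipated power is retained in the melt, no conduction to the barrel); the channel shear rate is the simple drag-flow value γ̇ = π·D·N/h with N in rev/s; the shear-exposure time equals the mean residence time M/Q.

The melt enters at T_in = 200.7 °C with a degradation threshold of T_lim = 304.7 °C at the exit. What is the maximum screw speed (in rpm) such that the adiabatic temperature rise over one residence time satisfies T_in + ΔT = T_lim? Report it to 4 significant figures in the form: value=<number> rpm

Throughput in SI: Q_s = 74.7 kg/h ÷ 3600 s/h = 0.02075 kg/s
t_res = M / Q_s = 5.17 ÷ 0.02075 = 249.157 s
Convert to metres: D = 0.1242 m, h = 0.00694 m
ΔT_a = T_lim − T_in = 304.7 °C − 200.7 °C = 104 K
Invert ΔT = ηγ̇²t_res/(ρcp) for γ̇: γ̇_max² = ΔT_a ρ cp / (η t_res) = 104·942·2095 / (4754·249.157) = 173.275 s⁻²
γ̇_max = sqrt(173.275) = 13.1634 s⁻¹
N_max = γ̇_max·h / (π·D) = 13.1634 · 0.00694 / (π · 0.1242) = 0.23413 rev/s = 14.0478 rpm

value=14.05 rpm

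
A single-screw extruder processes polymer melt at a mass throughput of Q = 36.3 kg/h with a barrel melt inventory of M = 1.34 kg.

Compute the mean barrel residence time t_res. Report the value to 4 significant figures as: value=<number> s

value=132.9 s

Q_s = Q / 3600 = 36.3 / 3600 = 0.0100833 kg/s
t_res = M / Q_s = 1.34 ÷ 0.0100833 = 132.893 s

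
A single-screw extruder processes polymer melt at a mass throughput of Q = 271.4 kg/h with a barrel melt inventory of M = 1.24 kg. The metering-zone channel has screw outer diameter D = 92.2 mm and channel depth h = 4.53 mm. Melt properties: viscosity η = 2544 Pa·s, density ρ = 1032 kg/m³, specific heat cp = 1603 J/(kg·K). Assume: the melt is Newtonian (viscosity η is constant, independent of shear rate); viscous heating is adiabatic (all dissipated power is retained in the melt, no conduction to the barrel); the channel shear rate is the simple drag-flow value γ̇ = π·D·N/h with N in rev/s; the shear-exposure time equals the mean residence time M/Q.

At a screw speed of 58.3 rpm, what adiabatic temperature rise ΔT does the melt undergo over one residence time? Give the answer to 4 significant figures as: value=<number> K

value=97.64 K

Convert throughput: Q = 271.4 kg/h = 271.4/3600 = 0.0753889 kg/s
Mean residence time: t_res = M/Q_s = 1.24 kg / 0.0753889 kg/s = 16.448 s
D = 92.2 mm = 0.0922 m;  h = 4.53 mm = 0.00453 m;  N = 58.3 rpm / 60 = 0.971667 rev/s
Shear rate: γ̇ = πDN/h = π·0.0922·0.971667/0.00453 = 62.1298 s⁻¹
Adiabatic rise: ΔT = η γ̇² t_res / (ρ cp) = 2544·(62.1298)²·16.448 / (1032·1603) = 97.6378 K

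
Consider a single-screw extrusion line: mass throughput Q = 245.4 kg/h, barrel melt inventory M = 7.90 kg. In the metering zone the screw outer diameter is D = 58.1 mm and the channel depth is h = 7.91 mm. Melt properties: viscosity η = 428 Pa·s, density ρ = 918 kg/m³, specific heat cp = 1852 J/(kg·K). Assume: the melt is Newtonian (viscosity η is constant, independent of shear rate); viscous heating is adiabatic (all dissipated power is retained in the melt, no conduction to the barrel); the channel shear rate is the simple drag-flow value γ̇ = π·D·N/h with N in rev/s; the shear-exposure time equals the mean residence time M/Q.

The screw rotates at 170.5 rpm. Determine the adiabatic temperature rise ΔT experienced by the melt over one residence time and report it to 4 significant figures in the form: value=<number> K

Convert throughput: Q = 245.4 kg/h = 245.4/3600 = 0.0681667 kg/s
Mean residence time: t_res = M/Q_s = 7.90 kg / 0.0681667 kg/s = 115.892 s
D = 58.1 mm = 0.0581 m;  h = 7.91 mm = 0.00791 m;  N = 170.5 rpm / 60 = 2.84167 rev/s
γ̇ = π D N / h = (π)(0.0581)(2.84167) / 0.00791 = 65.5726 s⁻¹
ΔT = η·γ̇²·t_res/(ρ·cp) = [428 × 65.5726² × 115.892] / [918 × 1852] = 125.447 K

value=125.4 K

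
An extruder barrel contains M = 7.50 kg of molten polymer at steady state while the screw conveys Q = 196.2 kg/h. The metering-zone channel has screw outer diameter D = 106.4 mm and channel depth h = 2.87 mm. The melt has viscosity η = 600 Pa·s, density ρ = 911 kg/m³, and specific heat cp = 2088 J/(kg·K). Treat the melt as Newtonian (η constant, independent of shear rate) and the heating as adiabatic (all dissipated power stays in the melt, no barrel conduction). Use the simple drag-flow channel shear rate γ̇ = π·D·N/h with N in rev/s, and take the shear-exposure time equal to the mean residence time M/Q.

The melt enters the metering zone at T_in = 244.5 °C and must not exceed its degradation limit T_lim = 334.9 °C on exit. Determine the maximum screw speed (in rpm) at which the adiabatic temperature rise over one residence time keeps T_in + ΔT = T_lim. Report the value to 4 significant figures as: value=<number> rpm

value=23.51 rpm

Convert throughput: Q = 196.2 kg/h = 196.2/3600 = 0.0545 kg/s
Mean residence time: t_res = M/Q_s = 7.50 kg / 0.0545 kg/s = 137.615 s
Convert to metres: D = 0.1064 m, h = 0.00287 m
ΔT_a = T_lim − T_in = 334.9 − 244.5 = 90.4 K
Invert ΔT = ηγ̇²t_res/(ρcp) for γ̇: γ̇_max² = ΔT_a ρ cp / (η t_res) = 90.4·911·2088 / (600·137.615) = 2082.58 s⁻²
γ̇_max = sqrt(2082.58) = 45.6353 s⁻¹
N_max = γ̇_max h / (πD) = 45.6353·0.00287/(π·0.1064) = 0.391824 rev/s → ×60 = 23.5094 rpm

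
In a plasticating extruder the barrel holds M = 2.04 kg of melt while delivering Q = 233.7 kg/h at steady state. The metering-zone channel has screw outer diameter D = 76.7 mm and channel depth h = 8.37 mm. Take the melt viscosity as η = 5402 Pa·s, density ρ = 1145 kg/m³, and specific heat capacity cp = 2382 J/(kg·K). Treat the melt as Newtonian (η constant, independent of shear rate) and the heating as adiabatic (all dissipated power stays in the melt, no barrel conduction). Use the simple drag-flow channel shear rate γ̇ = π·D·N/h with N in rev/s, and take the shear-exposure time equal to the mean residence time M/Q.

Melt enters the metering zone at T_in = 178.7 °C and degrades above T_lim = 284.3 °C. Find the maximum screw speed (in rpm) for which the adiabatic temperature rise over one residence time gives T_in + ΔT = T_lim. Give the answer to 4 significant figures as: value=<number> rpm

Throughput in SI: Q_s = 233.7 kg/h ÷ 3600 s/h = 0.0649167 kg/s
t_res = M / Q_s = 2.04 / 0.0649167 = 31.4249 s
Convert to metres: D = 0.0767 m, h = 0.00837 m
ΔT_a = T_lim − T_in = 284.3 °C − 178.7 °C = 105.6 K
γ̇_max² = ΔT_a·ρ·cp/(η·t_res) = 105.6·1145·2382/(5402·31.4249) = 1696.61 s⁻²
γ̇_max = sqrt(1696.61) = 41.19 s⁻¹
N_max = γ̇_max h / (πD) = 41.19·0.00837/(π·0.0767) = 1.43078 rev/s → ×60 = 85.8465 rpm

value=85.85 rpm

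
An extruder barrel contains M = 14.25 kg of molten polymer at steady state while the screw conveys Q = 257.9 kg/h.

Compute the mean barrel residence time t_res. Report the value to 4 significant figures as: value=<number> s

value=198.9 s

Convert throughput: Q = 257.9 kg/h = 257.9/3600 = 0.0716389 kg/s
Mean residence time: t_res = M/Q_s = 14.25 kg / 0.0716389 kg/s = 198.914 s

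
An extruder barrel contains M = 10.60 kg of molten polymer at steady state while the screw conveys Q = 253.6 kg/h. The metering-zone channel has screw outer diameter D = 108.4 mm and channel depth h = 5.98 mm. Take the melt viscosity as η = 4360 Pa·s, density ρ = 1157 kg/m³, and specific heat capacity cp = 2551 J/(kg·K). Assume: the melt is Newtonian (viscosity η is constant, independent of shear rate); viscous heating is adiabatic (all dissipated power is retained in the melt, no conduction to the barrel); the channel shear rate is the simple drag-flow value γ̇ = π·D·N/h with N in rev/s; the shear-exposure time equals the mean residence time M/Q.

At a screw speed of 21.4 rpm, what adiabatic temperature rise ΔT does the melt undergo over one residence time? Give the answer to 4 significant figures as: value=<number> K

Q_s = Q / 3600 = 253.6 / 3600 = 0.0704444 kg/s
t_res = M / Q_s = 10.60 ÷ 0.0704444 = 150.473 s
Convert to SI: D = 0.1084 m, h = 0.00598 m, N = 21.4/60 = 0.356667 rev/s
Shear rate: γ̇ = πDN/h = π·0.1084·0.356667/0.00598 = 20.3114 s⁻¹
Adiabatic rise: ΔT = η γ̇² t_res / (ρ cp) = 4360·(20.3114)²·150.473 / (1157·2551) = 91.7028 K

value=91.70 K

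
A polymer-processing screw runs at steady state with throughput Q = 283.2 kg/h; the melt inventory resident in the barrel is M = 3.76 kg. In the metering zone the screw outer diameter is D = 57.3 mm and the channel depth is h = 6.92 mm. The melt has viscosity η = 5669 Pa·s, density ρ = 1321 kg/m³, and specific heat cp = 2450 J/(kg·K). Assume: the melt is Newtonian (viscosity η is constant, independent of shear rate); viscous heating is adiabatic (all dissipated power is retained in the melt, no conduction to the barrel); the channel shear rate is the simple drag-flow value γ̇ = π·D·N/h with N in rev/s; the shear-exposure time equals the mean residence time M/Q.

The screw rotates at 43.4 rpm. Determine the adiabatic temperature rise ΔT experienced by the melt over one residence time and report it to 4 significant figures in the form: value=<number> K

Convert throughput: Q = 283.2 kg/h = 283.2/3600 = 0.0786667 kg/s
t_res = M / Q_s = 3.76 / 0.0786667 = 47.7966 s
D = 57.3 mm = 0.0573 m;  h = 6.92 mm = 0.00692 m;  N = 43.4 rpm / 60 = 0.723333 rev/s
Shear rate: γ̇ = πDN/h = π·0.0573·0.723333/0.00692 = 18.8164 s⁻¹
ΔT = η·γ̇²·t_res/(ρ·cp) = [5669 × 18.8164² × 47.7966] / [1321 × 2450] = 29.6421 K

value=29.64 K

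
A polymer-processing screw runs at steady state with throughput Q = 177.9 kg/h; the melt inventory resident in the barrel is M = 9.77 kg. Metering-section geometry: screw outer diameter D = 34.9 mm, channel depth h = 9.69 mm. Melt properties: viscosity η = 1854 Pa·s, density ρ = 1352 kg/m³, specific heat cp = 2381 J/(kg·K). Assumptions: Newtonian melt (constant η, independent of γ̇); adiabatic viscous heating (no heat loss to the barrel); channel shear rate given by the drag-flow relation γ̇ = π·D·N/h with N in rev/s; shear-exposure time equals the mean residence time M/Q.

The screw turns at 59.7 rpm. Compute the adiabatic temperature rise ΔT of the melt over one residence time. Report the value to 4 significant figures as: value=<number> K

Throughput in SI: Q_s = 177.9 kg/h ÷ 3600 s/h = 0.0494167 kg/s
Mean residence time: t_res = M/Q_s = 9.77 kg / 0.0494167 kg/s = 197.707 s
D = 34.9 mm = 0.0349 m;  h = 9.69 mm = 0.00969 m;  N = 59.7 rpm / 60 = 0.995 rev/s
γ̇ = π D N / h = (π)(0.0349)(0.995) / 0.00969 = 11.2583 s⁻¹
ΔT = η·γ̇²·t_res/(ρ·cp) = [1854 × 11.2583² × 197.707] / [1352 × 2381] = 14.4326 K

value=14.43 K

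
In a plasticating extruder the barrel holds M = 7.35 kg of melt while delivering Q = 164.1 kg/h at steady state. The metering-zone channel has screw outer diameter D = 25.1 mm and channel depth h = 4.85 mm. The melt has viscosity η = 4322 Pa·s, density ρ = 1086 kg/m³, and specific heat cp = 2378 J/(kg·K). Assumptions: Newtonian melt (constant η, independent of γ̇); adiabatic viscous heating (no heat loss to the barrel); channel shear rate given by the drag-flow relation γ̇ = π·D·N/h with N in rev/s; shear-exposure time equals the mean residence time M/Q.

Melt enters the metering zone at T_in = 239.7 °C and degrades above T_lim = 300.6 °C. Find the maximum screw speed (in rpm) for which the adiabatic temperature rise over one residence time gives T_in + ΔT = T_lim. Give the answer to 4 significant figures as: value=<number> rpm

value=55.44 rpm

Throughput in SI: Q_s = 164.1 kg/h ÷ 3600 s/h = 0.0455833 kg/s
t_res = M / Q_s = 7.35 / 0.0455833 = 161.243 s
Geometry in SI: D = 25.1 mm → 0.0251 m, h = 4.85 mm → 0.00485 m
Allowable rise: ΔT_a = T_lim − T_in = 300.6 − 239.7 = 60.9 K
γ̇_max² = ΔT_a·ρ·cp/(η·t_res) = 60.9·1086·2378/(4322·161.243) = 225.68 s⁻²
γ̇_max = sqrt(225.68) = 15.0226 s⁻¹
N_max = γ̇_max h / (πD) = 15.0226·0.00485/(π·0.0251) = 0.923984 rev/s → ×60 = 55.4391 rpm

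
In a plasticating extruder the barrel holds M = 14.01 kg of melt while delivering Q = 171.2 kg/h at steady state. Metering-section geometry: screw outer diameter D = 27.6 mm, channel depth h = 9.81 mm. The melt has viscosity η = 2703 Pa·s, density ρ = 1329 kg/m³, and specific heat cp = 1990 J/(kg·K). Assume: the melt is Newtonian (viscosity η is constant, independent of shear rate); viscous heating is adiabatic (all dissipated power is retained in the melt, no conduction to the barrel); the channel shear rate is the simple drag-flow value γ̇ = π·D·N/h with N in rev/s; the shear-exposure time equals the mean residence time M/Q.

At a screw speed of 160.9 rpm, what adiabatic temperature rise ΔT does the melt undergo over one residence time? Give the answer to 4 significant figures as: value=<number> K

value=169.2 K

Q_s = Q / 3600 = 171.2 / 3600 = 0.0475556 kg/s
t_res = M / Q_s = 14.01 / 0.0475556 = 294.603 s
Geometry in metres: D = 27.6 mm → 0.0276 m, h = 9.81 mm → 0.00981 m; screw speed N = 160.9 rpm = 2.68167 rev/s
Shear rate: γ̇ = πDN/h = π·0.0276·2.68167/0.00981 = 23.7025 s⁻¹
ΔT = η·γ̇²·t_res / (ρ·cp) = 2703 · (23.7025)² · 294.603 / (1329 · 1990) = 169.159 K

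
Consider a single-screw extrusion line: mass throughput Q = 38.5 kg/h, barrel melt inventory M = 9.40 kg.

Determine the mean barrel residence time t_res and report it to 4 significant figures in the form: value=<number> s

Q_s = Q / 3600 = 38.5 / 3600 = 0.0106944 kg/s
t_res = M / Q_s = 9.40 ÷ 0.0106944 = 878.961 s

value=879.0 s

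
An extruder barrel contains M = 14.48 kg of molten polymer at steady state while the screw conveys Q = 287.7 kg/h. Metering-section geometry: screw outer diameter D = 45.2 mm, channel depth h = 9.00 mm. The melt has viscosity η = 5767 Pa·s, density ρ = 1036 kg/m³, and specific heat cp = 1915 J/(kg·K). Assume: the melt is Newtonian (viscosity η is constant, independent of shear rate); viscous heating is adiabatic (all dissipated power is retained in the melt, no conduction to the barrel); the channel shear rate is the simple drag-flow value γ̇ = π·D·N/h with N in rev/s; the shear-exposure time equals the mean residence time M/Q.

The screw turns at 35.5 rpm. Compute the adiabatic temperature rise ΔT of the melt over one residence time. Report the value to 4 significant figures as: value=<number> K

Throughput in SI: Q_s = 287.7 kg/h ÷ 3600 s/h = 0.0799167 kg/s
Mean residence time: t_res = M/Q_s = 14.48 kg / 0.0799167 kg/s = 181.189 s
D = 45.2 mm = 0.0452 m;  h = 9.00 mm = 0.009 m;  N = 35.5 rpm / 60 = 0.591667 rev/s
γ̇ = π D N / h = (π)(0.0452)(0.591667) / 0.009 = 9.33518 s⁻¹
ΔT = η·γ̇²·t_res / (ρ·cp) = 5767 · (9.33518)² · 181.189 / (1036 · 1915) = 45.8985 K

value=45.90 K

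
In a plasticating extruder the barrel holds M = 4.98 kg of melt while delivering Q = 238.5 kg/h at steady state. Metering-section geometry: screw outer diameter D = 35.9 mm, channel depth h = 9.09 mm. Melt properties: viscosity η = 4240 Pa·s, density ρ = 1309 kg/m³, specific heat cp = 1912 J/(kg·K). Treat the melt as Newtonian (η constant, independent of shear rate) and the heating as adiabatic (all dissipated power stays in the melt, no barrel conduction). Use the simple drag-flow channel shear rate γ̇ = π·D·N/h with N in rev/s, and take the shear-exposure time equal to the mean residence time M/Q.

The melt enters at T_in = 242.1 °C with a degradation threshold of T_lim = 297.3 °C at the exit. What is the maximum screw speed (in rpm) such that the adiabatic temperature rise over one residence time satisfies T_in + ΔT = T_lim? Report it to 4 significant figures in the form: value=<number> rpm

Throughput in SI: Q_s = 238.5 kg/h ÷ 3600 s/h = 0.06625 kg/s
t_res = M / Q_s = 4.98 ÷ 0.06625 = 75.1698 s
Geometry in SI: D = 35.9 mm → 0.0359 m, h = 9.09 mm → 0.00909 m
Allowable rise: ΔT_a = T_lim − T_in = 297.3 − 242.1 = 55.2 K
Invert ΔT = ηγ̇²t_res/(ρcp) for γ̇: γ̇_max² = ΔT_a ρ cp / (η t_res) = 55.2·1309·1912 / (4240·75.1698) = 433.468 s⁻²
γ̇_max = √433.468 = 20.8199 s⁻¹
N_max = γ̇_max·h / (π·D) = 20.8199 · 0.00909 / (π · 0.0359) = 1.67802 rev/s = 100.681 rpm

value=100.7 rpm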